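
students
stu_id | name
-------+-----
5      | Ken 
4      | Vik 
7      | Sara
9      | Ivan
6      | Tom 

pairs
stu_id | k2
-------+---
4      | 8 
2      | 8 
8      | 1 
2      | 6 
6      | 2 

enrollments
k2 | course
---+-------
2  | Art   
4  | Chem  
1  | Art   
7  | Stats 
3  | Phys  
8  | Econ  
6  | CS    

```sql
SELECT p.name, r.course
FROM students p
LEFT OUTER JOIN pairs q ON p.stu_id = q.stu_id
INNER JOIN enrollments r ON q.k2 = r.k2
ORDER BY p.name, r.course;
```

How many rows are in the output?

2

Step 1 — p LEFT JOIN q on stu_id → 5 row(s).
Then INNER JOIN `enrollments r` on k2: keep only rows whose q.k2 appears in r.
Result: 2 row(s).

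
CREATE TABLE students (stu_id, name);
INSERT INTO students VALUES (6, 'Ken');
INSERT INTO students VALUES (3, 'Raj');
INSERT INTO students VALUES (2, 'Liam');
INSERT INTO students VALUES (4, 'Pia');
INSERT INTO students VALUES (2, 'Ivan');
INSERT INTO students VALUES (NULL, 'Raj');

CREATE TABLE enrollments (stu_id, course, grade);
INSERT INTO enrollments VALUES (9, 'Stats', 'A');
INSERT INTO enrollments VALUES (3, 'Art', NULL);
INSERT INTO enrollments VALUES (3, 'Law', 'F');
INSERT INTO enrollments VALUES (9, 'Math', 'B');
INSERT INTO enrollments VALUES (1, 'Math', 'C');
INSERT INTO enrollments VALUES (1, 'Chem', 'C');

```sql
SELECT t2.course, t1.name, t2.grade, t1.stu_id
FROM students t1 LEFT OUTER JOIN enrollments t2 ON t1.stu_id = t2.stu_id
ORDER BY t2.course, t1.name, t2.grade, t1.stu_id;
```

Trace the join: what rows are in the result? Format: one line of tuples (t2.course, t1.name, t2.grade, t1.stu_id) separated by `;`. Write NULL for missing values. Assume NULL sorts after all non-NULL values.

LEFT JOIN keeps every row from `students`; unmatched rows get NULL for `enrollments`'s columns.
Matching on t1.stu_id = t2.stu_id. A NULL in a compared column never satisfies the condition.
- t1[0] stu_id=6 → no match; kept with NULLs on the t2 side.
- t1[1] stu_id=3 → 2 match(es) in t2 → 2 row(s).
- t1[2] stu_id=2 → no match; kept with NULLs on the t2 side.
- t1[3] stu_id=4 → no match; kept with NULLs on the t2 side.
- t1[4] stu_id=2 → no match; kept with NULLs on the t2 side.
- t1[5] stu_id=NULL → no match; kept with NULLs on the t2 side.
After projecting and ordering:
t2.course | t1.name | t2.grade | t1.stu_id
Art | Raj | NULL | 3
Law | Raj | F | 3
NULL | Ivan | NULL | 2
NULL | Ken | NULL | 6
NULL | Liam | NULL | 2
NULL | Pia | NULL | 4
NULL | Raj | NULL | NULL

(Art, Raj, NULL, 3); (Law, Raj, F, 3); (NULL, Ivan, NULL, 2); (NULL, Ken, NULL, 6); (NULL, Liam, NULL, 2); (NULL, Pia, NULL, 4); (NULL, Raj, NULL, NULL)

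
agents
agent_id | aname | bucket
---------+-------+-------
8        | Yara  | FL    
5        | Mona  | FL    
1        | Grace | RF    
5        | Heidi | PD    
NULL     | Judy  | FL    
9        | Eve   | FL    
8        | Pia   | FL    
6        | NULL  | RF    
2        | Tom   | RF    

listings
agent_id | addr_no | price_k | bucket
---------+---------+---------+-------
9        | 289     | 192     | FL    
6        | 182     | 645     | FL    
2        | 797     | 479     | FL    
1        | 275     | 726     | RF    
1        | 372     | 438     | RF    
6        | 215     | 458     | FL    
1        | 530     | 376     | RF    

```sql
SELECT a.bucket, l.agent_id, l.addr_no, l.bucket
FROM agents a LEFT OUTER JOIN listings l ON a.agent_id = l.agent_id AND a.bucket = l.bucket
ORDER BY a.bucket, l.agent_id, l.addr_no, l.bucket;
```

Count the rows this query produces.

LEFT JOIN keeps every row from `agents`; unmatched rows get NULL for `listings`'s columns.
Matching on a.agent_id = l.agent_id AND a.bucket = l.bucket. A NULL in a compared column never satisfies the condition.
Matched pairs: 4; unmatched a rows kept: 7.
Total: 4 matched + 7 padded = 11 rows.

11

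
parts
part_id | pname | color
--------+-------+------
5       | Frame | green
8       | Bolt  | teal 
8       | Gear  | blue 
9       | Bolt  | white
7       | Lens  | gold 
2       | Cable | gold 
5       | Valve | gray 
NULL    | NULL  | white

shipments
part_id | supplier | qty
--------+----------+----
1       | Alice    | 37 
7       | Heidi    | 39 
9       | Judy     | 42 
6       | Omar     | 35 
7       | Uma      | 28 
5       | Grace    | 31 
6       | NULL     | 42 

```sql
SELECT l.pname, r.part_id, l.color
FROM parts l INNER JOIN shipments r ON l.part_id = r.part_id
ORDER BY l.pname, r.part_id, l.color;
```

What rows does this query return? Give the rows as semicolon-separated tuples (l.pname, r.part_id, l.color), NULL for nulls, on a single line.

(Bolt, 9, white); (Frame, 5, green); (Lens, 7, gold); (Lens, 7, gold); (Valve, 5, gray)

INNER JOIN keeps only pairs where the ON condition holds.
Matching on l.part_id = r.part_id. A NULL in a compared column never satisfies the condition.
- l row (part_id=5): matches 1 r row(s) → 1 output row(s).
- l row (part_id=8): no match → dropped.
- l row (part_id=8): no match → dropped.
- l row (part_id=9): matches 1 r row(s) → 1 output row(s).
- l row (part_id=7): matches 2 r row(s) → 2 output row(s).
- l row (part_id=2): no match → dropped.
- l row (part_id=5): matches 1 r row(s) → 1 output row(s).
- l row (part_id=NULL): no match → dropped.
After projecting and ordering:
l.pname | r.part_id | l.color
Bolt | 9 | white
Frame | 5 | green
Lens | 7 | gold
Lens | 7 | gold
Valve | 5 | gray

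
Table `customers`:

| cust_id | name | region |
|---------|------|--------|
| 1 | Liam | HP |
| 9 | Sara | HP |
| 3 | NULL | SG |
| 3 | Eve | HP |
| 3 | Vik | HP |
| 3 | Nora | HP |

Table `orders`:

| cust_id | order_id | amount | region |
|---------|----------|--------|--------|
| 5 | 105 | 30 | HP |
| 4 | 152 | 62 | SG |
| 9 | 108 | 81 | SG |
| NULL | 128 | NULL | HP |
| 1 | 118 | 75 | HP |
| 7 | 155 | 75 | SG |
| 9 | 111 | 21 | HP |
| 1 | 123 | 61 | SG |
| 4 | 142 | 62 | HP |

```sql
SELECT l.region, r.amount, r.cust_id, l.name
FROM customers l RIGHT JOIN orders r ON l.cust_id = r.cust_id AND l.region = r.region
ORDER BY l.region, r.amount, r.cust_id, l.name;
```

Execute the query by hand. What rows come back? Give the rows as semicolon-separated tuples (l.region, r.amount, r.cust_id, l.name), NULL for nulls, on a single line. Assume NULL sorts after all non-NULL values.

(HP, 21, 9, Sara); (HP, 75, 1, Liam); (NULL, 30, 5, NULL); (NULL, 61, 1, NULL); (NULL, 62, 4, NULL); (NULL, 62, 4, NULL); (NULL, 75, 7, NULL); (NULL, 81, 9, NULL); (NULL, NULL, NULL, NULL)

RIGHT JOIN keeps every row from `orders`; unmatched rows get NULL for `customers`'s columns.
Matching on l.cust_id = r.cust_id AND l.region = r.region. A NULL in a compared column never satisfies the condition.
Matched pairs: 2; unmatched r rows kept: 7.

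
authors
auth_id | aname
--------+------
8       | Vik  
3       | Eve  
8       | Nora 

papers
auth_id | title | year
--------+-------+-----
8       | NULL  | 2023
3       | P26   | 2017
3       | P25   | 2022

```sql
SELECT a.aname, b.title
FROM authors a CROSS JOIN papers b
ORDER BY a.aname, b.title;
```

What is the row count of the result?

9

CROSS JOIN pairs every row of `authors` with every row of `papers`: 3 × 3 = 9 rows.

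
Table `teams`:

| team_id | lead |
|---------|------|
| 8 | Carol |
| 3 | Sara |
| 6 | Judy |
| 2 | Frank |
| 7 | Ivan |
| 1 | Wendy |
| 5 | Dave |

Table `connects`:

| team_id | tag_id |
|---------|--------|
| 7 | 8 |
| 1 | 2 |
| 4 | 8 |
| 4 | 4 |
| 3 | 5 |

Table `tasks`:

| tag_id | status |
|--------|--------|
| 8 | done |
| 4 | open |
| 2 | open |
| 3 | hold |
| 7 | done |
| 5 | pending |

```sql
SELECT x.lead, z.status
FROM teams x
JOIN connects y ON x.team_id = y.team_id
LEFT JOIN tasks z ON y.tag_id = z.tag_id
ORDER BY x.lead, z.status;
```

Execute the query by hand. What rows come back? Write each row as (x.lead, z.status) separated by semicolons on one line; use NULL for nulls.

(Ivan, done); (Sara, pending); (Wendy, open)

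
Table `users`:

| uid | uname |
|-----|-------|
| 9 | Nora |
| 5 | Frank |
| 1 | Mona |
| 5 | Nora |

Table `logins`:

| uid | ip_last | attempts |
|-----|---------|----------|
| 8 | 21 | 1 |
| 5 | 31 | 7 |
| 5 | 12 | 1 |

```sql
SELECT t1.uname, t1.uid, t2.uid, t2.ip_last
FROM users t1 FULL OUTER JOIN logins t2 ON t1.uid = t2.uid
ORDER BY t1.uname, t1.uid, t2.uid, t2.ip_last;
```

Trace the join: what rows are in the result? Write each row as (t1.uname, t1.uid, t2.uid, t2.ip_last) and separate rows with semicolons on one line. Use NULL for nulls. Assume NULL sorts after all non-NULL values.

(Frank, 5, 5, 12); (Frank, 5, 5, 31); (Mona, 1, NULL, NULL); (Nora, 5, 5, 12); (Nora, 5, 5, 31); (Nora, 9, NULL, NULL); (NULL, NULL, 8, 21)

FULL OUTER JOIN keeps every row from both sides; unmatched rows get NULL for the other side's columns.
Matching on t1.uid = t2.uid.
- t1[0] uid=9 → no match; kept with NULLs on the t2 side.
- t1[1] uid=5 → 2 match(es) in t2 → 2 row(s).
- t1[2] uid=1 → no match; kept with NULLs on the t2 side.
- t1[3] uid=5 → 2 match(es) in t2 → 2 row(s).
- 1 row(s) from t2 found no t1 partner → padded with NULL.
After projecting and ordering:
t1.uname | t1.uid | t2.uid | t2.ip_last
Frank | 5 | 5 | 12
Frank | 5 | 5 | 31
Mona | 1 | NULL | NULL
Nora | 5 | 5 | 12
Nora | 5 | 5 | 31
Nora | 9 | NULL | NULL
NULL | NULL | 8 | 21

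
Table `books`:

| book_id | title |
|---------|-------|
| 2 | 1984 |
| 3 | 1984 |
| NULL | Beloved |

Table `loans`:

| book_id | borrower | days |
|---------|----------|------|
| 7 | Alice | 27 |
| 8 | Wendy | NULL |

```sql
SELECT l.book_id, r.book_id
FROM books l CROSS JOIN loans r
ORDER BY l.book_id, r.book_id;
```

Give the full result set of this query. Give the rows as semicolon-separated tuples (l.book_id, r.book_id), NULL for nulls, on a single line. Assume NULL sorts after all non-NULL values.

(2, 7); (2, 8); (3, 7); (3, 8); (NULL, 7); (NULL, 8)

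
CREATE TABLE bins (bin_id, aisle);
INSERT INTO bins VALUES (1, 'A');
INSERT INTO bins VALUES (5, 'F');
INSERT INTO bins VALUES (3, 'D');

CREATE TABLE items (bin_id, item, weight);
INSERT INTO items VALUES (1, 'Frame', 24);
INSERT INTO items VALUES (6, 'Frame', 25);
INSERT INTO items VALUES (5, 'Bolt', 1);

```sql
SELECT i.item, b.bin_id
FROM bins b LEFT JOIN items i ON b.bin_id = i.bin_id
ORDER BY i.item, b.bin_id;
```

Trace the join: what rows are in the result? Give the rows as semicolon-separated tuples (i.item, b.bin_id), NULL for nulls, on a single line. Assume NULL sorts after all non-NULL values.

(Bolt, 5); (Frame, 1); (NULL, 3)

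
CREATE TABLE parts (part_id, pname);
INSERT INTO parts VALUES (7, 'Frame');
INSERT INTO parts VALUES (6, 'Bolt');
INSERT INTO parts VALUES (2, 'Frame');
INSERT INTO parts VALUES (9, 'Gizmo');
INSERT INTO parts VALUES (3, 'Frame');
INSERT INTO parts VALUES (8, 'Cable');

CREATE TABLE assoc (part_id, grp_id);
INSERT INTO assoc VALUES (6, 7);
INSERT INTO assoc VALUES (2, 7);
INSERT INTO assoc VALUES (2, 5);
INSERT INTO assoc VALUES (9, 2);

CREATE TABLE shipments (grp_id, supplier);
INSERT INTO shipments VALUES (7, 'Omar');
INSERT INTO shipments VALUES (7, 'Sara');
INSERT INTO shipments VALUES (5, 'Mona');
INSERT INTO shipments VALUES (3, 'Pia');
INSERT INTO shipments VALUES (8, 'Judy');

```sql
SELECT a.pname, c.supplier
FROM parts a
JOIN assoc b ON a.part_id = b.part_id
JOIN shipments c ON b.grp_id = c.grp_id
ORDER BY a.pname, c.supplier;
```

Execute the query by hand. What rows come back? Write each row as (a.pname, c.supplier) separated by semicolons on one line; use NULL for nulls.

(Bolt, Omar); (Bolt, Sara); (Frame, Mona); (Frame, Omar); (Frame, Sara)

Step 1 — a INNER JOIN b on part_id → 4 row(s).
Then INNER JOIN `shipments c` on grp_id: keep only rows whose b.grp_id appears in c.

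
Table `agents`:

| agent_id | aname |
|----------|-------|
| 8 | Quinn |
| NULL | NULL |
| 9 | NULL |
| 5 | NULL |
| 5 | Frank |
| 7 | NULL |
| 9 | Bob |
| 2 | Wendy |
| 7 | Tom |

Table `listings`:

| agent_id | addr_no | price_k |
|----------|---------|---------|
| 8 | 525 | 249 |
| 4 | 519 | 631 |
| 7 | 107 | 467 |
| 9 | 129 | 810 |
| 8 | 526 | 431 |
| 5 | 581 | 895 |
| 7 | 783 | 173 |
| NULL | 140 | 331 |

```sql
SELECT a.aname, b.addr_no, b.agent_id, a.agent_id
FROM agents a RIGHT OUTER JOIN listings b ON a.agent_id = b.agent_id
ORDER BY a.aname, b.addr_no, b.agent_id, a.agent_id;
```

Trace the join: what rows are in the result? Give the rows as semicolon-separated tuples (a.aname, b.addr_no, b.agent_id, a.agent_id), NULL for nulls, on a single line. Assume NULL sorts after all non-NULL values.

(Bob, 129, 9, 9); (Frank, 581, 5, 5); (Quinn, 525, 8, 8); (Quinn, 526, 8, 8); (Tom, 107, 7, 7); (Tom, 783, 7, 7); (NULL, 107, 7, 7); (NULL, 129, 9, 9); (NULL, 140, NULL, NULL); (NULL, 519, 4, NULL); (NULL, 581, 5, 5); (NULL, 783, 7, 7)

RIGHT JOIN keeps every row from `listings`; unmatched rows get NULL for `agents`'s columns.
Matching on a.agent_id = b.agent_id. A NULL in a compared column never satisfies the condition.
- a[0] agent_id=8 → 2 match(es) in b → 2 row(s).
- a[1] agent_id=NULL → no match.
- a[2] agent_id=9 → 1 match(es) in b → 1 row(s).
- a[3] agent_id=5 → 1 match(es) in b → 1 row(s).
- a[4] agent_id=5 → 1 match(es) in b → 1 row(s).
- a[5] agent_id=7 → 2 match(es) in b → 2 row(s).
- a[6] agent_id=9 → 1 match(es) in b → 1 row(s).
- a[7] agent_id=2 → no match.
- a[8] agent_id=7 → 2 match(es) in b → 2 row(s).
- plus 2 unmatched b row(s), each kept with NULL a columns.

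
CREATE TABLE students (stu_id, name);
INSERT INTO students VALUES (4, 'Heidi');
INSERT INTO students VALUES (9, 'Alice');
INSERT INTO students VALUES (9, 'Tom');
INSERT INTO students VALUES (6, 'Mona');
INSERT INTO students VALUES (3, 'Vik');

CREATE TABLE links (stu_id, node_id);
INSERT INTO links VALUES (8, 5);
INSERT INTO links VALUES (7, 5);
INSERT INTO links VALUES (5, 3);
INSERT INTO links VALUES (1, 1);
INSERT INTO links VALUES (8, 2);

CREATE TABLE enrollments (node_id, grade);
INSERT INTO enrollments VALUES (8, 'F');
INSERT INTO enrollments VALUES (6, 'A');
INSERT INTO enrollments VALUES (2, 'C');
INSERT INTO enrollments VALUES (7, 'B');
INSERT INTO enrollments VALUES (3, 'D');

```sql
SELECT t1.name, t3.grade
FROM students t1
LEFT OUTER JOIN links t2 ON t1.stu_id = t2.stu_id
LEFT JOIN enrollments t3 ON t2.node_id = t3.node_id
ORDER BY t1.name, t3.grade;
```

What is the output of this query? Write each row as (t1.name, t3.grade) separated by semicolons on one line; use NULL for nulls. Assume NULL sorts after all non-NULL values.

(Alice, NULL); (Heidi, NULL); (Mona, NULL); (Tom, NULL); (Vik, NULL)

Joins associate left-to-right: students LEFT JOIN links on stu_id gives 5 intermediate row(s).
Then LEFT JOIN `enrollments t3` on node_id: each of those 5 rows is kept; rows whose t2.node_id has no match in t3 get NULL for t3's columns.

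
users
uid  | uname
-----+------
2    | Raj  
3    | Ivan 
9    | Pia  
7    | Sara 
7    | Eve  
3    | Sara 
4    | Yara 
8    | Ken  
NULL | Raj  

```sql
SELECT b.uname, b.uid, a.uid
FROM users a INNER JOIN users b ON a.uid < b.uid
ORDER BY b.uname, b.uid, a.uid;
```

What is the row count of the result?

INNER JOIN keeps only pairs where the ON condition holds.
Matching on a.uid < b.uid. A NULL in a compared column never satisfies the condition.
- uid=2: 7 matching b row(s), so 7 row(s) emitted.
- uid=3: 5 matching b row(s), so 5 row(s) emitted.
- uid=9: no matching b row, dropped.
- uid=7: 2 matching b row(s), so 2 row(s) emitted.
- uid=7: 2 matching b row(s), so 2 row(s) emitted.
- uid=3: 5 matching b row(s), so 5 row(s) emitted.
- uid=4: 4 matching b row(s), so 4 row(s) emitted.
- uid=8: 1 matching b row(s), so 1 row(s) emitted.
- uid=NULL: no matching b row, dropped.
Total: 26 rows.

26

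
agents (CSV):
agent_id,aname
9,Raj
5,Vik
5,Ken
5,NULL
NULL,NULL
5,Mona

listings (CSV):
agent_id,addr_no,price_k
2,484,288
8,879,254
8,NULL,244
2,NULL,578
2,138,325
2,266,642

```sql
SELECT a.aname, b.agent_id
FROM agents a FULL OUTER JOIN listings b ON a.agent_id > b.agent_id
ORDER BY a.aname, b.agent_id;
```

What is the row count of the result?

FULL OUTER JOIN keeps every row from both sides; unmatched rows get NULL for the other side's columns.
Matching on a.agent_id > b.agent_id. A NULL in a compared column never satisfies the condition.
- a[0] agent_id=9 → 6 match(es) in b → 6 row(s).
- a[1] agent_id=5 → 4 match(es) in b → 4 row(s).
- a[2] agent_id=5 → 4 match(es) in b → 4 row(s).
- a[3] agent_id=5 → 4 match(es) in b → 4 row(s).
- a[4] agent_id=NULL → no match; kept with NULLs on the b side.
- a[5] agent_id=5 → 4 match(es) in b → 4 row(s).
Total: 22 matched + 1 padded = 23 rows.

23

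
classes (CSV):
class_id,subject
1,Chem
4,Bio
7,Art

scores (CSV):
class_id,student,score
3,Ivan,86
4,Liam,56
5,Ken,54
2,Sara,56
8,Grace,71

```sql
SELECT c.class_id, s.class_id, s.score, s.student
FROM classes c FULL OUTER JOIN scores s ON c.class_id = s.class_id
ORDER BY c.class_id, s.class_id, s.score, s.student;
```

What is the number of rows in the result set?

7

FULL OUTER JOIN keeps every row from both sides; unmatched rows get NULL for the other side's columns.
Matching on c.class_id = s.class_id.
Matched pairs: 1; unmatched c rows kept: 2; unmatched s rows kept: 4.
Total: 1 matched + 6 padded = 7 rows.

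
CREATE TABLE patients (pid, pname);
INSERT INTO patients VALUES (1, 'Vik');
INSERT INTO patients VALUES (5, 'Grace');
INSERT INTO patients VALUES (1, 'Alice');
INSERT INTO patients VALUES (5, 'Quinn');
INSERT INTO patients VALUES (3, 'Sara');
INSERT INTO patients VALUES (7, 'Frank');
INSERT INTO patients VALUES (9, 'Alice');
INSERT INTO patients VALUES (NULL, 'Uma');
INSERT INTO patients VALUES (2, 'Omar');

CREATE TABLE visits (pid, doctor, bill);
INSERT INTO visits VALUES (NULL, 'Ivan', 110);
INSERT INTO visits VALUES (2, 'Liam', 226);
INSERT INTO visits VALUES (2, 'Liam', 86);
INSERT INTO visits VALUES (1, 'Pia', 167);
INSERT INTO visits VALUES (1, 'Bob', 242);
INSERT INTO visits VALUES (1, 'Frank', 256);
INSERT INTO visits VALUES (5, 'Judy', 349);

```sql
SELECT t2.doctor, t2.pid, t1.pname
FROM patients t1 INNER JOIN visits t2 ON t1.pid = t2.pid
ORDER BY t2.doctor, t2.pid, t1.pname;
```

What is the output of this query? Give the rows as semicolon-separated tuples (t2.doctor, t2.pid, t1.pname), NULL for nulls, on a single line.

INNER JOIN keeps only pairs where the ON condition holds.
Matching on t1.pid = t2.pid. A NULL in a compared column never satisfies the condition.
- t1 (pid=1) pairs with 3 row(s) of t2.
- t1 (pid=5) pairs with 1 row(s) of t2.
- t1 (pid=1) pairs with 3 row(s) of t2.
- t1 (pid=5) pairs with 1 row(s) of t2.
- t1 (pid=3) has no partner → excluded.
- t1 (pid=7) has no partner → excluded.
- t1 (pid=9) has no partner → excluded.
- t1 (pid=NULL) has no partner → excluded.
- t1 (pid=2) pairs with 2 row(s) of t2.
After projecting and ordering:
t2.doctor | t2.pid | t1.pname
Bob | 1 | Alice
Bob | 1 | Vik
Frank | 1 | Alice
Frank | 1 | Vik
Judy | 5 | Grace
Judy | 5 | Quinn
Liam | 2 | Omar
Liam | 2 | Omar
Pia | 1 | Alice
Pia | 1 | Vik

(Bob, 1, Alice); (Bob, 1, Vik); (Frank, 1, Alice); (Frank, 1, Vik); (Judy, 5, Grace); (Judy, 5, Quinn); (Liam, 2, Omar); (Liam, 2, Omar); (Pia, 1, Alice); (Pia, 1, Vik)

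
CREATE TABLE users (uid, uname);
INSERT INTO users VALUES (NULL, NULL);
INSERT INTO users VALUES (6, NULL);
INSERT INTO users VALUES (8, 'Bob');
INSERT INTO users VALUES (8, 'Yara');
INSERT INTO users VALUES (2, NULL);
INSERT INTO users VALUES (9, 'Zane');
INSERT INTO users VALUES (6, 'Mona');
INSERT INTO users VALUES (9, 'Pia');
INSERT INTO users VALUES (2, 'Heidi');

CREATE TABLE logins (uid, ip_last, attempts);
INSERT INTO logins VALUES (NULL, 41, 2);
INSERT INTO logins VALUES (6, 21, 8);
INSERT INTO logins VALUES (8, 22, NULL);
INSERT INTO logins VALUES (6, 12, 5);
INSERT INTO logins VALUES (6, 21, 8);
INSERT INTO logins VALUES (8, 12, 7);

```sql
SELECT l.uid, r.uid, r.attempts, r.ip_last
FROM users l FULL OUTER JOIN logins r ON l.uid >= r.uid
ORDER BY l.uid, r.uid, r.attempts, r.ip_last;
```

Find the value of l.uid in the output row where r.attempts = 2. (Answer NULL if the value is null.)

NULL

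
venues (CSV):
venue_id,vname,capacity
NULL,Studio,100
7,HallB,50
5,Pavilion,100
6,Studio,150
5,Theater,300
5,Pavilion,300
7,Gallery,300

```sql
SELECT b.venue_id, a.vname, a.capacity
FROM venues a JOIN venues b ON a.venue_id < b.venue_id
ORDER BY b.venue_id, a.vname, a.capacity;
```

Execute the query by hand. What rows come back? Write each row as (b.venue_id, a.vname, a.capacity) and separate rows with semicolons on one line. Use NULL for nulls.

(6, Pavilion, 100); (6, Pavilion, 300); (6, Theater, 300); (7, Pavilion, 100); (7, Pavilion, 100); (7, Pavilion, 300); (7, Pavilion, 300); (7, Studio, 150); (7, Studio, 150); (7, Theater, 300); (7, Theater, 300)

INNER JOIN keeps only pairs where the ON condition holds.
Matching on a.venue_id < b.venue_id. A NULL in a compared column never satisfies the condition.
- a row (venue_id=NULL): no match → dropped.
- a row (venue_id=7): no match → dropped.
- a row (venue_id=5): matches 3 b row(s) → 3 output row(s).
- a row (venue_id=6): matches 2 b row(s) → 2 output row(s).
- a row (venue_id=5): matches 3 b row(s) → 3 output row(s).
- a row (venue_id=5): matches 3 b row(s) → 3 output row(s).
- a row (venue_id=7): no match → dropped.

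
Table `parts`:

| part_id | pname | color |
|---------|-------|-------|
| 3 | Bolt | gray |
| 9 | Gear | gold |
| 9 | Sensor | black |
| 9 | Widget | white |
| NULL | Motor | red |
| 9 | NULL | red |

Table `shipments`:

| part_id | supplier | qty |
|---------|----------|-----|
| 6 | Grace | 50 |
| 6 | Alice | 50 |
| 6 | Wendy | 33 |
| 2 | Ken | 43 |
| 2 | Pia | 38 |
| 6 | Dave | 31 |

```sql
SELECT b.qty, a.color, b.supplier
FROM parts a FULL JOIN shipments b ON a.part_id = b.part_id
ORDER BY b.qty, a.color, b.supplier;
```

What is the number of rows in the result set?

FULL OUTER JOIN keeps every row from both sides; unmatched rows get NULL for the other side's columns.
Matching on a.part_id = b.part_id. A NULL in a compared column never satisfies the condition.
Matched pairs: 0; unmatched a rows kept: 6; unmatched b rows kept: 6.
Total: 0 matched + 12 padded = 12 rows.

12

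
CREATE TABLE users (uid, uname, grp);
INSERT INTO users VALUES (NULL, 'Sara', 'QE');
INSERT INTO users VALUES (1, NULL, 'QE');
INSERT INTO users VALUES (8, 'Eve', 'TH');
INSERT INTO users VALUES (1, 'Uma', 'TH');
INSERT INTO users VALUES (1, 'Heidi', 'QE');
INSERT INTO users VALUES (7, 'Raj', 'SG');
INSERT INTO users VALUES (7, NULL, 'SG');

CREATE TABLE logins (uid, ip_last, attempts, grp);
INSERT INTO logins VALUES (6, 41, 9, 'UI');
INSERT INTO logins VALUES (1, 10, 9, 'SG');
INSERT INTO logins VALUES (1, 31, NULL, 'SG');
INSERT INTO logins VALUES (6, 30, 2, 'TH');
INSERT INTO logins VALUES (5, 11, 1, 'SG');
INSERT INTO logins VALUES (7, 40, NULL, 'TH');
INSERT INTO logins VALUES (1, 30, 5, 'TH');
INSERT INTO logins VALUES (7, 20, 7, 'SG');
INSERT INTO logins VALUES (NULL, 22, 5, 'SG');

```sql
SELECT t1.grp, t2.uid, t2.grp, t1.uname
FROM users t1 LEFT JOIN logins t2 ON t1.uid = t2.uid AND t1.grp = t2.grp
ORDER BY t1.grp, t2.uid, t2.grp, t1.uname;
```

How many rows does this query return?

7

LEFT JOIN keeps every row from `users`; unmatched rows get NULL for `logins`'s columns.
Matching on t1.uid = t2.uid AND t1.grp = t2.grp. A NULL in a compared column never satisfies the condition.
- uid=NULL, grp=QE: no t2 row matches, row kept with t2 columns NULL.
- uid=1, grp=QE: no t2 row matches, row kept with t2 columns NULL.
- uid=8, grp=TH: no t2 row matches, row kept with t2 columns NULL.
- uid=1, grp=TH: 1 matching t2 row(s), so 1 row(s) emitted.
- uid=1, grp=QE: no t2 row matches, row kept with t2 columns NULL.
- uid=7, grp=SG: 1 matching t2 row(s), so 1 row(s) emitted.
- uid=7, grp=SG: 1 matching t2 row(s), so 1 row(s) emitted.
Total: 3 matched + 4 padded = 7 rows.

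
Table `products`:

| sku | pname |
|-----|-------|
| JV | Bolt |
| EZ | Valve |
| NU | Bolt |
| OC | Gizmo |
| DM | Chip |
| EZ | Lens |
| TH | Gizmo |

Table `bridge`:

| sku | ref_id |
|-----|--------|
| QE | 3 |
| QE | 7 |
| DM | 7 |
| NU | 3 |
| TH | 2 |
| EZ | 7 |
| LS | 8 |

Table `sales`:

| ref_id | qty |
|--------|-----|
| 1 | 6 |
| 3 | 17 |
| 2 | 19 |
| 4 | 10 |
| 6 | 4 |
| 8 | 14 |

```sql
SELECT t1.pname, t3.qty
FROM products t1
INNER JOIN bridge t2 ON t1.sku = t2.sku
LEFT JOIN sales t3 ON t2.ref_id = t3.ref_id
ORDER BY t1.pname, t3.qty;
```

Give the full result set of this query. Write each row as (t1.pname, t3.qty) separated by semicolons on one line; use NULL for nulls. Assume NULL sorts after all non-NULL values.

Joins associate left-to-right: products INNER JOIN bridge on sku gives 5 intermediate row(s).
Then LEFT JOIN `sales t3` on ref_id: each of those 5 rows is kept; rows whose t2.ref_id has no match in t3 get NULL for t3's columns.

(Bolt, 17); (Chip, NULL); (Gizmo, 19); (Lens, NULL); (Valve, NULL)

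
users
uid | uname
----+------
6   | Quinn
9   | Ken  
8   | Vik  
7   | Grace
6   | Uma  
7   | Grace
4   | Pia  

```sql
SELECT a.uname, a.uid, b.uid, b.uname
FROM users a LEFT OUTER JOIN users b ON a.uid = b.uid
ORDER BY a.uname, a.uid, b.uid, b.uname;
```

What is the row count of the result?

11

LEFT JOIN keeps every row from `users a`; unmatched rows get NULL for `users b`'s columns.
Matching on a.uid = b.uid.
Matched pairs: 11; unmatched a rows kept: 0.
Total: 11 rows.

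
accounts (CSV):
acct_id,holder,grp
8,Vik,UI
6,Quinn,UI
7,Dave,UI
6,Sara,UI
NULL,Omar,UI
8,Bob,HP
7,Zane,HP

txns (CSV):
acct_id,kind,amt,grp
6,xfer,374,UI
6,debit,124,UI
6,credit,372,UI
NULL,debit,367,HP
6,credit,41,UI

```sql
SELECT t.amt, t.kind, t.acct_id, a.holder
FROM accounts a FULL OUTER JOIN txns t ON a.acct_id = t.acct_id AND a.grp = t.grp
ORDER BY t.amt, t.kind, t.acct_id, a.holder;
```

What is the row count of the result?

14

FULL OUTER JOIN keeps every row from both sides; unmatched rows get NULL for the other side's columns.
Matching on a.acct_id = t.acct_id AND a.grp = t.grp. A NULL in a compared column never satisfies the condition.
Matched pairs: 8; unmatched a rows kept: 5; unmatched t rows kept: 1.
Total: 8 matched + 6 padded = 14 rows.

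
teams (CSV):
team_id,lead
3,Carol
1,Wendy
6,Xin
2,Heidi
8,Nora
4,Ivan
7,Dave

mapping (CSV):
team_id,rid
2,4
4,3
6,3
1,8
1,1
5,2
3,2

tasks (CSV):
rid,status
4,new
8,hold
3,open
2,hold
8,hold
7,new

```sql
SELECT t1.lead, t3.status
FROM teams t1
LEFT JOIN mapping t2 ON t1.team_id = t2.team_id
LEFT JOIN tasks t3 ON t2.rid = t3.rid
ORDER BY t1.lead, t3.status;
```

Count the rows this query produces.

Evaluate left to right. First `teams t1 LEFT JOIN mapping t2` on team_id: 8 row(s).
Then LEFT JOIN `tasks t3` on rid: each of those 8 rows is kept; rows whose t2.rid has no match in t3 get NULL for t3's columns.
Result: 9 row(s).

9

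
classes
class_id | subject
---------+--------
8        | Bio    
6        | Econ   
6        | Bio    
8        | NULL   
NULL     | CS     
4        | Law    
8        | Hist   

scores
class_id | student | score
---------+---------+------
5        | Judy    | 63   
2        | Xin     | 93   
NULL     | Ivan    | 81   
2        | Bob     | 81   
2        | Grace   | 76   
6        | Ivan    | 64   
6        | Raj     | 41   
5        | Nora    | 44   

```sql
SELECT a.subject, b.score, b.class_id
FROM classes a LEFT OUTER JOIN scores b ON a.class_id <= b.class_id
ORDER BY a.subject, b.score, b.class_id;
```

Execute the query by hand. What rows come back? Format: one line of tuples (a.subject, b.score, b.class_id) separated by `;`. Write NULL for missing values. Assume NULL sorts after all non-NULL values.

(Bio, 41, 6); (Bio, 64, 6); (Bio, NULL, NULL); (CS, NULL, NULL); (Econ, 41, 6); (Econ, 64, 6); (Hist, NULL, NULL); (Law, 41, 6); (Law, 44, 5); (Law, 63, 5); (Law, 64, 6); (NULL, NULL, NULL)

LEFT JOIN keeps every row from `classes`; unmatched rows get NULL for `scores`'s columns.
Matching on a.class_id <= b.class_id. A NULL in a compared column never satisfies the condition.
- a row (class_id=8): no match → kept, b columns NULL.
- a row (class_id=6): matches 2 b row(s) → 2 output row(s).
- a row (class_id=6): matches 2 b row(s) → 2 output row(s).
- a row (class_id=8): no match → kept, b columns NULL.
- a row (class_id=NULL): no match → kept, b columns NULL.
- a row (class_id=4): matches 4 b row(s) → 4 output row(s).
- a row (class_id=8): no match → kept, b columns NULL.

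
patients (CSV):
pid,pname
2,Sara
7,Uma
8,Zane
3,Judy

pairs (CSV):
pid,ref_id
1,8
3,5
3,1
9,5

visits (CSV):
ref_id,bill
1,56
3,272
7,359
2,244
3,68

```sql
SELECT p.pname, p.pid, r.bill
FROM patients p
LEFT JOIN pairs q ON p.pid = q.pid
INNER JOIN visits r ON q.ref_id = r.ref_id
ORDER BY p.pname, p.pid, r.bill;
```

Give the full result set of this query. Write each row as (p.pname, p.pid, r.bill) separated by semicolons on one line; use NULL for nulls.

(Judy, 3, 56)

Evaluate left to right. First `patients p LEFT JOIN pairs q` on pid: 5 row(s).
Then INNER JOIN `visits r` on ref_id: keep only rows whose q.ref_id appears in r.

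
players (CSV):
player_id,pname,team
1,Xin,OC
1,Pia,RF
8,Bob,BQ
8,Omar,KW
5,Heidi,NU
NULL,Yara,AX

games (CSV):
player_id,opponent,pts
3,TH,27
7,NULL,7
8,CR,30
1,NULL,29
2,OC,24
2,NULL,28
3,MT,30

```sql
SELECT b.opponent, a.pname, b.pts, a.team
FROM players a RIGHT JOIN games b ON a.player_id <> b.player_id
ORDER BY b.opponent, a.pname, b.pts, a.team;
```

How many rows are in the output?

31

RIGHT JOIN keeps every row from `games`; unmatched rows get NULL for `players`'s columns.
Matching on a.player_id <> b.player_id. A NULL in a compared column never satisfies the condition.
- a[0] player_id=1 → 6 match(es) in b → 6 row(s).
- a[1] player_id=1 → 6 match(es) in b → 6 row(s).
- a[2] player_id=8 → 6 match(es) in b → 6 row(s).
- a[3] player_id=8 → 6 match(es) in b → 6 row(s).
- a[4] player_id=5 → 7 match(es) in b → 7 row(s).
- a[5] player_id=NULL → no match.
- every b row matched at least one a row.
Total: 31 rows.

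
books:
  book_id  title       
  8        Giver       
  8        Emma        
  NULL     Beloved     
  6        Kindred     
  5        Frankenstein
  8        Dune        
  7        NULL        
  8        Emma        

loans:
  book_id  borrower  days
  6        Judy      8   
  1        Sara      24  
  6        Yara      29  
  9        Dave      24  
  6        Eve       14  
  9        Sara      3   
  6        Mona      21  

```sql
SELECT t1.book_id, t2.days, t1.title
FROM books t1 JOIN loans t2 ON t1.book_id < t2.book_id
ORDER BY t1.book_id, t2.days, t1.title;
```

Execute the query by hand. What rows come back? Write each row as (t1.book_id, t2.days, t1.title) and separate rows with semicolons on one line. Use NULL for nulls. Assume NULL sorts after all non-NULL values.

INNER JOIN keeps only pairs where the ON condition holds.
Matching on t1.book_id < t2.book_id. A NULL in a compared column never satisfies the condition.
- t1 row (book_id=8): matches 2 t2 row(s) → 2 output row(s).
- t1 row (book_id=8): matches 2 t2 row(s) → 2 output row(s).
- t1 row (book_id=NULL): no match → dropped.
- t1 row (book_id=6): matches 2 t2 row(s) → 2 output row(s).
- t1 row (book_id=5): matches 6 t2 row(s) → 6 output row(s).
- t1 row (book_id=8): matches 2 t2 row(s) → 2 output row(s).
- t1 row (book_id=7): matches 2 t2 row(s) → 2 output row(s).
- t1 row (book_id=8): matches 2 t2 row(s) → 2 output row(s).

(5, 3, Frankenstein); (5, 8, Frankenstein); (5, 14, Frankenstein); (5, 21, Frankenstein); (5, 24, Frankenstein); (5, 29, Frankenstein); (6, 3, Kindred); (6, 24, Kindred); (7, 3, NULL); (7, 24, NULL); (8, 3, Dune); (8, 3, Emma); (8, 3, Emma); (8, 3, Giver); (8, 24, Dune); (8, 24, Emma); (8, 24, Emma); (8, 24, Giver)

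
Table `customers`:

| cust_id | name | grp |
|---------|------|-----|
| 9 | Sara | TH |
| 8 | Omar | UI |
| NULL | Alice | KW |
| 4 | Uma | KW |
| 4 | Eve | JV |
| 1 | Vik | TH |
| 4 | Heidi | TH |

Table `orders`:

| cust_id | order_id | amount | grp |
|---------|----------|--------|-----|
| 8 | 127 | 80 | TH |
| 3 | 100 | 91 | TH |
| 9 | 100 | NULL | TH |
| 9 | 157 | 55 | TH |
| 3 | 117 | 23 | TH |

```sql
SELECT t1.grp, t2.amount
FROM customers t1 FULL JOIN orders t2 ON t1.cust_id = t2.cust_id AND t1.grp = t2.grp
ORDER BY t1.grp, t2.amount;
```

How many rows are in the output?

FULL OUTER JOIN keeps every row from both sides; unmatched rows get NULL for the other side's columns.
Matching on t1.cust_id = t2.cust_id AND t1.grp = t2.grp. A NULL in a compared column never satisfies the condition.
- t1[0] cust_id=9, grp=TH → 2 match(es) in t2 → 2 row(s).
- t1[1] cust_id=8, grp=UI → no match; kept with NULLs on the t2 side.
- t1[2] cust_id=NULL, grp=KW → no match; kept with NULLs on the t2 side.
- t1[3] cust_id=4, grp=KW → no match; kept with NULLs on the t2 side.
- t1[4] cust_id=4, grp=JV → no match; kept with NULLs on the t2 side.
- t1[5] cust_id=1, grp=TH → no match; kept with NULLs on the t2 side.
- t1[6] cust_id=4, grp=TH → no match; kept with NULLs on the t2 side.
- 3 row(s) from t2 found no t1 partner → padded with NULL.
Total: 2 matched + 9 padded = 11 rows.

11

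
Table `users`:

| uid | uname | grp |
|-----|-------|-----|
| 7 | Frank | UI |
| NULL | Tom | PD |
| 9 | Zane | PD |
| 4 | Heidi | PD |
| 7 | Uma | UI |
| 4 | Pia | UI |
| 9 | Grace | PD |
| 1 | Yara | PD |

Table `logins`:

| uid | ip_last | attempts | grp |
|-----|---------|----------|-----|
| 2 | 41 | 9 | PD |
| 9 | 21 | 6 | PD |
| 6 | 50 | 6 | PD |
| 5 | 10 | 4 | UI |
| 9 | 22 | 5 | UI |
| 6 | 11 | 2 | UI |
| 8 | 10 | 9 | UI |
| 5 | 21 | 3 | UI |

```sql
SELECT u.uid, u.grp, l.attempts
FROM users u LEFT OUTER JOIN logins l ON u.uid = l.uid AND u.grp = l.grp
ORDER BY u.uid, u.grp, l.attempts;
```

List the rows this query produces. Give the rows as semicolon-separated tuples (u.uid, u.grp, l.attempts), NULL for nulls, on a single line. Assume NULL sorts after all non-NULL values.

(1, PD, NULL); (4, PD, NULL); (4, UI, NULL); (7, UI, NULL); (7, UI, NULL); (9, PD, 6); (9, PD, 6); (NULL, PD, NULL)

LEFT JOIN keeps every row from `users`; unmatched rows get NULL for `logins`'s columns.
Matching on u.uid = l.uid AND u.grp = l.grp. A NULL in a compared column never satisfies the condition.
Matched pairs: 2; unmatched u rows kept: 6.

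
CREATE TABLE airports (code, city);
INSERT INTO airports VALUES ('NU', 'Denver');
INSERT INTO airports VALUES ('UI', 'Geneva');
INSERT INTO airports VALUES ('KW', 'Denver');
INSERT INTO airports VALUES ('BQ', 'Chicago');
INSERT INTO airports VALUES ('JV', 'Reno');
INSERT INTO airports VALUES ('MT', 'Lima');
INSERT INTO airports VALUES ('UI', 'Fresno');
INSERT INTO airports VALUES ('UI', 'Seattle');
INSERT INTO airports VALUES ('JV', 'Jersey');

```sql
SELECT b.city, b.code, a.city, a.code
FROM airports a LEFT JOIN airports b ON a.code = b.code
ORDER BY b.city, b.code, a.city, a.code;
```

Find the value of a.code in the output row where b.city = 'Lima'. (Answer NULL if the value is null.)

MT

LEFT JOIN keeps every row from `airports a`; unmatched rows get NULL for `airports b`'s columns.
Matching on a.code = b.code.
Matched pairs: 17; unmatched a rows kept: 0.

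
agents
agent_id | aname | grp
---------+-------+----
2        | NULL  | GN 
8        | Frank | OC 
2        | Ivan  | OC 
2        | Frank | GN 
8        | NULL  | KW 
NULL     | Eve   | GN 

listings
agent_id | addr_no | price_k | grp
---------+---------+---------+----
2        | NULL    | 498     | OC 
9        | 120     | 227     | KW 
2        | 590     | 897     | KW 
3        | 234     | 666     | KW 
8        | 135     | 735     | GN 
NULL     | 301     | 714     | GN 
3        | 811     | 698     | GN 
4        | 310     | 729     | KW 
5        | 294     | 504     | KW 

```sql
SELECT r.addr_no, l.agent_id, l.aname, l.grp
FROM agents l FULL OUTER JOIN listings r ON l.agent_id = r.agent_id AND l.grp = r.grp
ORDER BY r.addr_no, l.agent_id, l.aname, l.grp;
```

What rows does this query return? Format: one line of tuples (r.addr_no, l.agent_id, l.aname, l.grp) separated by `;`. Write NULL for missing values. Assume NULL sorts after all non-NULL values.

FULL OUTER JOIN keeps every row from both sides; unmatched rows get NULL for the other side's columns.
Matching on l.agent_id = r.agent_id AND l.grp = r.grp. A NULL in a compared column never satisfies the condition.
- l[0] agent_id=2, grp=GN → no match; kept with NULLs on the r side.
- l[1] agent_id=8, grp=OC → no match; kept with NULLs on the r side.
- l[2] agent_id=2, grp=OC → 1 match(es) in r → 1 row(s).
- l[3] agent_id=2, grp=GN → no match; kept with NULLs on the r side.
- l[4] agent_id=8, grp=KW → no match; kept with NULLs on the r side.
- l[5] agent_id=NULL, grp=GN → no match; kept with NULLs on the r side.
- plus 8 unmatched r row(s), each kept with NULL l columns.

(120, NULL, NULL, NULL); (135, NULL, NULL, NULL); (234, NULL, NULL, NULL); (294, NULL, NULL, NULL); (301, NULL, NULL, NULL); (310, NULL, NULL, NULL); (590, NULL, NULL, NULL); (811, NULL, NULL, NULL); (NULL, 2, Frank, GN); (NULL, 2, Ivan, OC); (NULL, 2, NULL, GN); (NULL, 8, Frank, OC); (NULL, 8, NULL, KW); (NULL, NULL, Eve, GN)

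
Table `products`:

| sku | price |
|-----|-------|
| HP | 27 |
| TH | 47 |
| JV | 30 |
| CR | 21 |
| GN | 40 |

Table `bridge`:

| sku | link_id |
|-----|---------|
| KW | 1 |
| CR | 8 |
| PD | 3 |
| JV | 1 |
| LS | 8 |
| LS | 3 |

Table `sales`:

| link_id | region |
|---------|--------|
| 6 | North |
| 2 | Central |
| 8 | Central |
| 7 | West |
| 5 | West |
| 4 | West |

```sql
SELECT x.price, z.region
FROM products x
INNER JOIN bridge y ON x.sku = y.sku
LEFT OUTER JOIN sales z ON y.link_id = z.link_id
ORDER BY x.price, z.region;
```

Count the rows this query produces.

2

Joins associate left-to-right: products INNER JOIN bridge on sku gives 2 intermediate row(s).
Then LEFT JOIN `sales z` on link_id: each of those 2 rows is kept; rows whose y.link_id has no match in z get NULL for z's columns.
Result: 2 row(s).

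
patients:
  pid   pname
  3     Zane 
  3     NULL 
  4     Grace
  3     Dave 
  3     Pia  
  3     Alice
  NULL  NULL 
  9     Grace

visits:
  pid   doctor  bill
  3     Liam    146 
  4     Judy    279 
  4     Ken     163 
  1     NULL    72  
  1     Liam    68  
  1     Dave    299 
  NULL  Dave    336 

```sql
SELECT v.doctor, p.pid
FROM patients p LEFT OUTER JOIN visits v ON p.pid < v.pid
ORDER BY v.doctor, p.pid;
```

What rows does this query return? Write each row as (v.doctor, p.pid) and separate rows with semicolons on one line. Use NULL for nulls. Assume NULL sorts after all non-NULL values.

LEFT JOIN keeps every row from `patients`; unmatched rows get NULL for `visits`'s columns.
Matching on p.pid < v.pid. A NULL in a compared column never satisfies the condition.
- pid=3: 2 matching v row(s), so 2 row(s) emitted.
- pid=3: 2 matching v row(s), so 2 row(s) emitted.
- pid=4: no v row matches, row kept with v columns NULL.
- pid=3: 2 matching v row(s), so 2 row(s) emitted.
- pid=3: 2 matching v row(s), so 2 row(s) emitted.
- pid=3: 2 matching v row(s), so 2 row(s) emitted.
- pid=NULL: no v row matches, row kept with v columns NULL.
- pid=9: no v row matches, row kept with v columns NULL.

(Judy, 3); (Judy, 3); (Judy, 3); (Judy, 3); (Judy, 3); (Ken, 3); (Ken, 3); (Ken, 3); (Ken, 3); (Ken, 3); (NULL, 4); (NULL, 9); (NULL, NULL)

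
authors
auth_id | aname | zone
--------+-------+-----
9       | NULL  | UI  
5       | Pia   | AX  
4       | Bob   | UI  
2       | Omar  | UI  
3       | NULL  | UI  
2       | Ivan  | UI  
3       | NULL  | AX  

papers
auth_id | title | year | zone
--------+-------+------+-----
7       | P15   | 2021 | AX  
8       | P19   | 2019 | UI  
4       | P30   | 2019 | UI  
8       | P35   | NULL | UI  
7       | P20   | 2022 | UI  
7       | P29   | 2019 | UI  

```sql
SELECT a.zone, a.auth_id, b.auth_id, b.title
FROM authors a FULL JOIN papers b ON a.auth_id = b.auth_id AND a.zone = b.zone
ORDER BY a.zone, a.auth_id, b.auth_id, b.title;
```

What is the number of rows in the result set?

FULL OUTER JOIN keeps every row from both sides; unmatched rows get NULL for the other side's columns.
Matching on a.auth_id = b.auth_id AND a.zone = b.zone.
- a[0] auth_id=9, zone=UI → no match; kept with NULLs on the b side.
- a[1] auth_id=5, zone=AX → no match; kept with NULLs on the b side.
- a[2] auth_id=4, zone=UI → 1 match(es) in b → 1 row(s).
- a[3] auth_id=2, zone=UI → no match; kept with NULLs on the b side.
- a[4] auth_id=3, zone=UI → no match; kept with NULLs on the b side.
- a[5] auth_id=2, zone=UI → no match; kept with NULLs on the b side.
- a[6] auth_id=3, zone=AX → no match; kept with NULLs on the b side.
- 5 row(s) from b found no a partner → padded with NULL.
Total: 1 matched + 11 padded = 12 rows.

12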